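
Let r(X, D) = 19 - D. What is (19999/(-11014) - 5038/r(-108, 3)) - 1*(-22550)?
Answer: 979510671/44056 ≈ 22233.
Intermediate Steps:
(19999/(-11014) - 5038/r(-108, 3)) - 1*(-22550) = (19999/(-11014) - 5038/(19 - 1*3)) - 1*(-22550) = (19999*(-1/11014) - 5038/(19 - 3)) + 22550 = (-19999/11014 - 5038/16) + 22550 = (-19999/11014 - 5038*1/16) + 22550 = (-19999/11014 - 2519/8) + 22550 = -13952129/44056 + 22550 = 979510671/44056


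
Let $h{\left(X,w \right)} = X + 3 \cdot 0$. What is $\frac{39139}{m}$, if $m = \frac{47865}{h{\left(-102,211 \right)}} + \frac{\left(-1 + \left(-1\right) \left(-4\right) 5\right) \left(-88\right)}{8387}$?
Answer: $- \frac{11160798962}{133871433} \approx -83.37$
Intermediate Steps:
$h{\left(X,w \right)} = X$ ($h{\left(X,w \right)} = X + 0 = X$)
$m = - \frac{133871433}{285158}$ ($m = \frac{47865}{-102} + \frac{\left(-1 + \left(-1\right) \left(-4\right) 5\right) \left(-88\right)}{8387} = 47865 \left(- \frac{1}{102}\right) + \left(-1 + 4 \cdot 5\right) \left(-88\right) \frac{1}{8387} = - \frac{15955}{34} + \left(-1 + 20\right) \left(-88\right) \frac{1}{8387} = - \frac{15955}{34} + 19 \left(-88\right) \frac{1}{8387} = - \frac{15955}{34} - \frac{1672}{8387} = - \frac{133871433}{285158} \approx -469.46$)
$\frac{39139}{m} = \frac{39139}{- \frac{133871433}{285158}} = 39139 \left(- \frac{285158}{133871433}\right) = - \frac{11160798962}{133871433}$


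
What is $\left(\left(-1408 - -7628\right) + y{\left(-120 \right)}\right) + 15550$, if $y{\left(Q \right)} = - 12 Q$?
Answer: $23210$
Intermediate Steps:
$\left(\left(-1408 - -7628\right) + y{\left(-120 \right)}\right) + 15550 = \left(\left(-1408 - -7628\right) - -1440\right) + 15550 = \left(\left(-1408 + 7628\right) + 1440\right) + 15550 = \left(6220 + 1440\right) + 15550 = 7660 + 15550 = 23210$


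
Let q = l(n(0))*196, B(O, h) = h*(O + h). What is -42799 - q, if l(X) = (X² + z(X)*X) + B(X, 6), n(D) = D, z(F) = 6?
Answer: -49855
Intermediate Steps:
l(X) = 36 + X² + 12*X (l(X) = (X² + 6*X) + 6*(X + 6) = (X² + 6*X) + 6*(6 + X) = (X² + 6*X) + (36 + 6*X) = 36 + X² + 12*X)
q = 7056 (q = (36 + 0² + 12*0)*196 = (36 + 0 + 0)*196 = 36*196 = 7056)
-42799 - q = -42799 - 1*7056 = -42799 - 7056 = -49855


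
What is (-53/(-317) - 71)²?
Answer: 504182116/100489 ≈ 5017.3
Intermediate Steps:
(-53/(-317) - 71)² = (-53*(-1/317) - 71)² = (53/317 - 71)² = (-22454/317)² = 504182116/100489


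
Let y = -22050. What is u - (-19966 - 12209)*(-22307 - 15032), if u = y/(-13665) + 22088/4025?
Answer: -4405198648712957/3666775 ≈ -1.2014e+9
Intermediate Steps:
u = 26038918/3666775 (u = -22050/(-13665) + 22088/4025 = -22050*(-1/13665) + 22088*(1/4025) = 1470/911 + 22088/4025 = 26038918/3666775 ≈ 7.1013)
u - (-19966 - 12209)*(-22307 - 15032) = 26038918/3666775 - (-19966 - 12209)*(-22307 - 15032) = 26038918/3666775 - (-32175)*(-37339) = 26038918/3666775 - 1*1201382325 = 26038918/3666775 - 1201382325 = -4405198648712957/3666775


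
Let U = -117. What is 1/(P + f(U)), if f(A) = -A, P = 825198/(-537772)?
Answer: 268886/31047063 ≈ 0.0086606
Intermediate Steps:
P = -412599/268886 (P = 825198*(-1/537772) = -412599/268886 ≈ -1.5345)
1/(P + f(U)) = 1/(-412599/268886 - 1*(-117)) = 1/(-412599/268886 + 117) = 1/(31047063/268886) = 268886/31047063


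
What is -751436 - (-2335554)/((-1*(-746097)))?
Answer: -186880603246/248699 ≈ -7.5143e+5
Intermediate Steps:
-751436 - (-2335554)/((-1*(-746097))) = -751436 - (-2335554)/746097 = -751436 - 1*(-778518/248699) = -751436 + 778518/248699 = -186880603246/248699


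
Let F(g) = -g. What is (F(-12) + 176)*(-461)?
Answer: -86668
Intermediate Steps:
(F(-12) + 176)*(-461) = (-1*(-12) + 176)*(-461) = (12 + 176)*(-461) = 188*(-461) = -86668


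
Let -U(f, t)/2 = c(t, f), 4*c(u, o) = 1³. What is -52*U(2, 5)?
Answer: 26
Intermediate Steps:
c(u, o) = ¼ (c(u, o) = (¼)*1³ = (¼)*1 = ¼)
U(f, t) = -½ (U(f, t) = -2*¼ = -½)
-52*U(2, 5) = -52*(-½) = 26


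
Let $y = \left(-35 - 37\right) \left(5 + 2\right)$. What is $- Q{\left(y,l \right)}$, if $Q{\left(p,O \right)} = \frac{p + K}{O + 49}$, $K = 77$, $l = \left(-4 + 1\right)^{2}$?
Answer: $\frac{427}{58} \approx 7.3621$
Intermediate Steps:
$l = 9$ ($l = \left(-3\right)^{2} = 9$)
$y = -504$ ($y = \left(-72\right) 7 = -504$)
$Q{\left(p,O \right)} = \frac{77 + p}{49 + O}$ ($Q{\left(p,O \right)} = \frac{p + 77}{O + 49} = \frac{77 + p}{49 + O}$)
$- Q{\left(y,l \right)} = - \frac{77 - 504}{49 + 9} = - \frac{-427}{58} = \left(-1\right) \left(- \frac{427}{58}\right) = \frac{427}{58}$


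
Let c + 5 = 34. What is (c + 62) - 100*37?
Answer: -3609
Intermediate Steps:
c = 29 (c = -5 + 34 = 29)
(c + 62) - 100*37 = (29 + 62) - 100*37 = 91 - 3700 = -3609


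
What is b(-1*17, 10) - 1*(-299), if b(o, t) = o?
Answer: 282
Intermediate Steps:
b(-1*17, 10) - 1*(-299) = -1*17 - 1*(-299) = -17 + 299 = 282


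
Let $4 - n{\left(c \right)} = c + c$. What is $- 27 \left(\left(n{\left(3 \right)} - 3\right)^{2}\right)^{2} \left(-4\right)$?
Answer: $67500$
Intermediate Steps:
$n{\left(c \right)} = 4 - 2 c$ ($n{\left(c \right)} = 4 - \left(c + c\right) = 4 - 2 c$)
$- 27 \left(\left(n{\left(3 \right)} - 3\right)^{2}\right)^{2} \left(-4\right) = - 27 \left(\left(\left(4 - 6\right) - 3\right)^{2}\right)^{2} \left(-4\right) = - 27 \left(\left(-2 - 3\right)^{2}\right)^{2} \left(-4\right) = - 27 \left(\left(-5\right)^{2}\right)^{2} \left(-4\right) = - 27 \cdot 25^{2} \left(-4\right) = \left(-27\right) 625 \left(-4\right) = \left(-16875\right) \left(-4\right) = 67500$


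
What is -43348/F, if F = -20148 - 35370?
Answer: 21674/27759 ≈ 0.78079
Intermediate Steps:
F = -55518
-43348/F = -43348/(-55518) = -43348*(-1/55518) = 21674/27759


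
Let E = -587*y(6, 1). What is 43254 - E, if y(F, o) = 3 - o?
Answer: 44428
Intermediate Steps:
E = -1174 (E = -587*(3 - 1*1) = -587*(3 - 1) = -587*2 = -1174)
43254 - E = 43254 - 1*(-1174) = 43254 + 1174 = 44428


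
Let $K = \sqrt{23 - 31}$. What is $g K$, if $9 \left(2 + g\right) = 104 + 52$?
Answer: $\frac{92 i \sqrt{2}}{3} \approx 43.369 i$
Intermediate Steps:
$K = 2 i \sqrt{2}$ ($K = \sqrt{-8} = 2 i \sqrt{2} \approx 2.8284 i$)
$g = \frac{46}{3}$ ($g = -2 + \frac{104 + 52}{9} = -2 + \frac{1}{9} \cdot 156 = -2 + \frac{52}{3} = \frac{46}{3} \approx 15.333$)
$g K = \frac{46 \cdot 2 i \sqrt{2}}{3} = \frac{92 i \sqrt{2}}{3}$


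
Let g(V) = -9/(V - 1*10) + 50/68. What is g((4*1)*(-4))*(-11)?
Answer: -2629/221 ≈ -11.896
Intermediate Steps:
g(V) = 25/34 - 9/(-10 + V) (g(V) = -9/(V - 10) + 50*(1/68) = -9/(-10 + V) + 25/34 = 25/34 - 9/(-10 + V))
g((4*1)*(-4))*(-11) = ((-556 + 25*((4*1)*(-4)))/(34*(-10 + (4*1)*(-4))))*(-11) = ((-556 + 25*(4*(-4)))/(34*(-10 + 4*(-4))))*(-11) = ((-556 + 25*(-16))/(34*(-10 - 16)))*(-11) = ((1/34)*(-556 - 400)/(-26))*(-11) = ((1/34)*(-1/26)*(-956))*(-11) = (239/221)*(-11) = -2629/221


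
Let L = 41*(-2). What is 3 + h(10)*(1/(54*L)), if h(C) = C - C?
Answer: 3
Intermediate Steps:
L = -82
h(C) = 0
3 + h(10)*(1/(54*L)) = 3 + 0*(1/(54*(-82))) = 3 + 0*((1/54)*(-1/82)) = 3 + 0*(-1/4428) = 3 + 0 = 3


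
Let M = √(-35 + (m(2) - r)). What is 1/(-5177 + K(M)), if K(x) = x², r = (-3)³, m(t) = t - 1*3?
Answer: -1/5186 ≈ -0.00019283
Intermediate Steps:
m(t) = -3 + t (m(t) = t - 3 = -3 + t)
r = -27
M = 3*I (M = √(-35 + ((-3 + 2) - 1*(-27))) = √(-35 + (-1 + 27)) = √(-35 + 26) = √(-9) = 3*I ≈ 3.0*I)
1/(-5177 + K(M)) = 1/(-5177 + (3*I)²) = 1/(-5177 - 9) = 1/(-5186) = -1/5186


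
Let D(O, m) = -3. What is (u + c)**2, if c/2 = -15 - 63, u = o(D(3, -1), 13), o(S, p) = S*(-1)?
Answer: 23409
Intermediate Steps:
o(S, p) = -S
u = 3 (u = -1*(-3) = 3)
c = -156 (c = 2*(-15 - 63) = 2*(-78) = -156)
(u + c)**2 = (3 - 156)**2 = (-153)**2 = 23409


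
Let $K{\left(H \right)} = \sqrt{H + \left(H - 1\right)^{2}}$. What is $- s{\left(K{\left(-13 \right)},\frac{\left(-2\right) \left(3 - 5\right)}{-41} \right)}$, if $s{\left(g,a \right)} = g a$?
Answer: $\frac{4 \sqrt{183}}{41} \approx 1.3198$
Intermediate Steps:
$K{\left(H \right)} = \sqrt{H + \left(-1 + H\right)^{2}}$
$s{\left(g,a \right)} = a g$
$- s{\left(K{\left(-13 \right)},\frac{\left(-2\right) \left(3 - 5\right)}{-41} \right)} = - \frac{\left(-2\right) \left(3 - 5\right)}{-41} \sqrt{-13 + \left(-1 - 13\right)^{2}} = - \left(-2\right) \left(-2\right) \left(- \frac{1}{41}\right) \sqrt{-13 + \left(-14\right)^{2}} = - 4 \left(- \frac{1}{41}\right) \sqrt{-13 + 196} = - \frac{\left(-4\right) \sqrt{183}}{41} = \frac{4 \sqrt{183}}{41}$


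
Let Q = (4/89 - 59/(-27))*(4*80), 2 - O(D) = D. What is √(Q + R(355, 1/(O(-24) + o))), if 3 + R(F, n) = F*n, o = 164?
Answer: √660120178206/30438 ≈ 26.693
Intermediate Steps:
O(D) = 2 - D
Q = 1714880/2403 (Q = (4*(1/89) - 59*(-1/27))*320 = (4/89 + 59/27)*320 = (5359/2403)*320 = 1714880/2403 ≈ 713.64)
R(F, n) = -3 + F*n
√(Q + R(355, 1/(O(-24) + o))) = √(1714880/2403 + (-3 + 355/((2 - 1*(-24)) + 164))) = √(1714880/2403 + (-3 + 355/((2 + 24) + 164))) = √(1714880/2403 + (-3 + 355/(26 + 164))) = √(1714880/2403 + (-3 + 355/190)) = √(1714880/2403 + (-3 + 355*(1/190))) = √(1714880/2403 + (-3 + 71/38)) = √(1714880/2403 - 43/38) = √(65062111/91314) = √660120178206/30438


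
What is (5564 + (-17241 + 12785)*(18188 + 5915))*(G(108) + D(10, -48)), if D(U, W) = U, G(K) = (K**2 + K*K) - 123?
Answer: -2493230733860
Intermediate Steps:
G(K) = -123 + 2*K**2 (G(K) = (K**2 + K**2) - 123 = 2*K**2 - 123 = -123 + 2*K**2)
(5564 + (-17241 + 12785)*(18188 + 5915))*(G(108) + D(10, -48)) = (5564 + (-17241 + 12785)*(18188 + 5915))*((-123 + 2*108**2) + 10) = (5564 - 4456*24103)*((-123 + 2*11664) + 10) = (5564 - 107402968)*((-123 + 23328) + 10) = -107397404*(23205 + 10) = -107397404*23215 = -2493230733860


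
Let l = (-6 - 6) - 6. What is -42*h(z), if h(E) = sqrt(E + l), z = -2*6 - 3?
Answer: -42*I*sqrt(33) ≈ -241.27*I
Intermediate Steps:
z = -15 (z = -12 - 3 = -15)
l = -18 (l = -12 - 6 = -18)
h(E) = sqrt(-18 + E) (h(E) = sqrt(E - 18) = sqrt(-18 + E))
-42*h(z) = -42*sqrt(-18 - 15) = -42*I*sqrt(33)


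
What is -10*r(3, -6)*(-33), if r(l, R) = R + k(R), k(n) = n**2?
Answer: 9900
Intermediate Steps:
r(l, R) = R + R**2
-10*r(3, -6)*(-33) = -(-60)*(1 - 6)*(-33) = -(-60)*(-5)*(-33) = -10*30*(-33) = -300*(-33) = 9900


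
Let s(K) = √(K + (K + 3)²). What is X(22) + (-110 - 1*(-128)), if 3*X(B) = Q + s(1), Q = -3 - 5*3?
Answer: 12 + √17/3 ≈ 13.374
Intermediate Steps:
Q = -18 (Q = -3 - 15 = -18)
s(K) = √(K + (3 + K)²)
X(B) = -6 + √17/3 (X(B) = (-18 + √(1 + (3 + 1)²))/3 = (-18 + √(1 + 4²))/3 = (-18 + √(1 + 16))/3 = (-18 + √17)/3 = -6 + √17/3)
X(22) + (-110 - 1*(-128)) = (-6 + √17/3) + (-110 - 1*(-128)) = (-6 + √17/3) + (-110 + 128) = (-6 + √17/3) + 18 = 12 + √17/3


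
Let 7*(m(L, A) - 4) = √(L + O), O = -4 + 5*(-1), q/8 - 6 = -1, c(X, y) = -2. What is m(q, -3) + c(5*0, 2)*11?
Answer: -18 + √31/7 ≈ -17.205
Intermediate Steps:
q = 40 (q = 48 + 8*(-1) = 48 - 8 = 40)
O = -9 (O = -4 - 5 = -9)
m(L, A) = 4 + √(-9 + L)/7 (m(L, A) = 4 + √(L - 9)/7 = 4 + √(-9 + L)/7)
m(q, -3) + c(5*0, 2)*11 = (4 + √(-9 + 40)/7) - 2*11 = (4 + √31/7) - 22 = -18 + √31/7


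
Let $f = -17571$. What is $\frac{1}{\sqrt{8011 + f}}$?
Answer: $- \frac{i \sqrt{2390}}{4780} \approx - 0.010228 i$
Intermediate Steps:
$\frac{1}{\sqrt{8011 + f}} = \frac{1}{\sqrt{8011 - 17571}} = \frac{1}{\sqrt{-9560}} = \frac{1}{2 i \sqrt{2390}} = - \frac{i \sqrt{2390}}{4780}$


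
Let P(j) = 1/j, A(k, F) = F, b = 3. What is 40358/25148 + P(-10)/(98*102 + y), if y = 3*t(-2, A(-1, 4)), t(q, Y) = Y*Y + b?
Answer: 507145574/316016055 ≈ 1.6048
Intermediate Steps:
t(q, Y) = 3 + Y² (t(q, Y) = Y*Y + 3 = Y² + 3 = 3 + Y²)
y = 57 (y = 3*(3 + 4²) = 3*(3 + 16) = 3*19 = 57)
40358/25148 + P(-10)/(98*102 + y) = 40358/25148 + 1/((-10)*(98*102 + 57)) = 40358*(1/25148) - 1/(10*(9996 + 57)) = 20179/12574 - ⅒/10053 = 20179/12574 - ⅒*1/10053 = 20179/12574 - 1/100530 = 507145574/316016055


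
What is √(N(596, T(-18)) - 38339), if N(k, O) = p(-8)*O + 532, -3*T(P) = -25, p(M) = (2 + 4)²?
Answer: I*√37507 ≈ 193.67*I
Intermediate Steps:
p(M) = 36 (p(M) = 6² = 36)
T(P) = 25/3 (T(P) = -⅓*(-25) = 25/3)
N(k, O) = 532 + 36*O (N(k, O) = 36*O + 532 = 532 + 36*O)
√(N(596, T(-18)) - 38339) = √((532 + 36*(25/3)) - 38339) = √((532 + 300) - 38339) = √(832 - 38339) = √(-37507) = I*√37507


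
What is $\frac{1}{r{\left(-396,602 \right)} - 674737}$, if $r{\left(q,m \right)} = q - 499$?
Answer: $- \frac{1}{675632} \approx -1.4801 \cdot 10^{-6}$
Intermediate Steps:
$r{\left(q,m \right)} = -499 + q$ ($r{\left(q,m \right)} = q - 499 = -499 + q$)
$\frac{1}{r{\left(-396,602 \right)} - 674737} = \frac{1}{\left(-499 - 396\right) - 674737} = \frac{1}{-895 - 674737} = \frac{1}{-675632} = - \frac{1}{675632}$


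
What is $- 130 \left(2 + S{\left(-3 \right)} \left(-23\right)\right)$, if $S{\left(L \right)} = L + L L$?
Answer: $17680$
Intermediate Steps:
$S{\left(L \right)} = L + L^{2}$
$- 130 \left(2 + S{\left(-3 \right)} \left(-23\right)\right) = - 130 \left(2 + - 3 \left(1 - 3\right) \left(-23\right)\right) = - 130 \left(2 + \left(-3\right) \left(-2\right) \left(-23\right)\right) = - 130 \left(2 + 6 \left(-23\right)\right) = - 130 \left(2 - 138\right) = \left(-130\right) \left(-136\right) = 17680$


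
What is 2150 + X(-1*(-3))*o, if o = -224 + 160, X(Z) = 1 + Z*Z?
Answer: 1510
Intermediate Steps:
X(Z) = 1 + Z²
o = -64
2150 + X(-1*(-3))*o = 2150 + (1 + (-1*(-3))²)*(-64) = 2150 + (1 + 3²)*(-64) = 2150 + (1 + 9)*(-64) = 2150 + 10*(-64) = 2150 - 640 = 1510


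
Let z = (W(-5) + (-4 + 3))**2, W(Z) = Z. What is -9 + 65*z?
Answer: 2331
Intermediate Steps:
z = 36 (z = (-5 + (-4 + 3))**2 = (-5 - 1)**2 = (-6)**2 = 36)
-9 + 65*z = -9 + 65*36 = -9 + 2340 = 2331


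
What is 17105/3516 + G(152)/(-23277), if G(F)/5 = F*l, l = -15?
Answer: 146078495/27280644 ≈ 5.3547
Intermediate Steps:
G(F) = -75*F (G(F) = 5*(F*(-15)) = 5*(-15*F) = -75*F)
17105/3516 + G(152)/(-23277) = 17105/3516 - 75*152/(-23277) = 17105*(1/3516) - 11400*(-1/23277) = 17105/3516 + 3800/7759 = 146078495/27280644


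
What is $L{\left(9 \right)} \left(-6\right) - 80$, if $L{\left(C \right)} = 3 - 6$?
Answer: $-62$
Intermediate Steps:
$L{\left(C \right)} = -3$
$L{\left(9 \right)} \left(-6\right) - 80 = \left(-3\right) \left(-6\right) - 80 = 18 - 80 = -62$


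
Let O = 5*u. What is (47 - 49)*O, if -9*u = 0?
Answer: 0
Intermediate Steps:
u = 0 (u = -⅑*0 = 0)
O = 0 (O = 5*0 = 0)
(47 - 49)*O = (47 - 49)*0 = -2*0 = 0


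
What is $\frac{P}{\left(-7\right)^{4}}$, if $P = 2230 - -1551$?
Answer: $\frac{3781}{2401} \approx 1.5748$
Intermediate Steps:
$P = 3781$ ($P = 2230 + 1551 = 3781$)
$\frac{P}{\left(-7\right)^{4}} = \frac{3781}{\left(-7\right)^{4}} = \frac{3781}{2401}$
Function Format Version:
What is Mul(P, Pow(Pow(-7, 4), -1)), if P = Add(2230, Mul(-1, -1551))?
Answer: Rational(3781, 2401) ≈ 1.5748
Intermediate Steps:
P = 3781 (P = Add(2230, 1551) = 3781)
Mul(P, Pow(Pow(-7, 4), -1)) = Mul(3781, Pow(Pow(-7, 4), -1)) = Mul(3781, Pow(2401, -1)) = Mul(3781, Rational(1, 2401)) = Rational(3781, 2401)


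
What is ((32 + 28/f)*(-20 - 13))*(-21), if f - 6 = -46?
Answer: 216909/10 ≈ 21691.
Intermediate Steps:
f = -40 (f = 6 - 46 = -40)
((32 + 28/f)*(-20 - 13))*(-21) = ((32 + 28/(-40))*(-20 - 13))*(-21) = ((32 + 28*(-1/40))*(-33))*(-21) = ((32 - 7/10)*(-33))*(-21) = ((313/10)*(-33))*(-21) = -10329/10*(-21) = 216909/10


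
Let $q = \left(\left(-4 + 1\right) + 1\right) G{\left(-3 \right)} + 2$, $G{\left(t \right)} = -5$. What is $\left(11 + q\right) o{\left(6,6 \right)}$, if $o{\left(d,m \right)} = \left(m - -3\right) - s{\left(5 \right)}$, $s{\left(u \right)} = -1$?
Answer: $230$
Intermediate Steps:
$o{\left(d,m \right)} = 4 + m$ ($o{\left(d,m \right)} = \left(m - -3\right) - -1 = \left(m + 3\right) + 1 = \left(3 + m\right) + 1 = 4 + m$)
$q = 12$ ($q = \left(\left(-4 + 1\right) + 1\right) \left(-5\right) + 2 = \left(-3 + 1\right) \left(-5\right) + 2 = \left(-2\right) \left(-5\right) + 2 = 10 + 2 = 12$)
$\left(11 + q\right) o{\left(6,6 \right)} = \left(11 + 12\right) \left(4 + 6\right) = 23 \cdot 10 = 230$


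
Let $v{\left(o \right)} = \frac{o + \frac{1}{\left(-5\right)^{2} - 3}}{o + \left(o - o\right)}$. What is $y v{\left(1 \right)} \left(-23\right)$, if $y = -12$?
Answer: $\frac{3174}{11} \approx 288.55$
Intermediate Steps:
$v{\left(o \right)} = \frac{\frac{1}{22} + o}{o}$ ($v{\left(o \right)} = \frac{o + \frac{1}{25 - 3}}{o + 0} = \frac{o + \frac{1}{22}}{o} = \frac{\frac{1}{22} + o}{o}$)
$y v{\left(1 \right)} \left(-23\right) = - 12 \frac{\frac{1}{22} + 1}{1} \left(-23\right) = - 12 \cdot 1 \cdot \frac{23}{22} \left(-23\right) = \left(-12\right) \frac{23}{22} \left(-23\right) = \left(- \frac{138}{11}\right) \left(-23\right) = \frac{3174}{11}$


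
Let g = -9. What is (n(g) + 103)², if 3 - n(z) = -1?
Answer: 11449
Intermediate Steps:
n(z) = 4 (n(z) = 3 - 1*(-1) = 3 + 1 = 4)
(n(g) + 103)² = (4 + 103)² = 107² = 11449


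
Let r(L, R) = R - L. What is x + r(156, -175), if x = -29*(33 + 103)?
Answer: -4275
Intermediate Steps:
x = -3944 (x = -29*136 = -3944)
x + r(156, -175) = -3944 + (-175 - 1*156) = -3944 + (-175 - 156) = -3944 - 331 = -4275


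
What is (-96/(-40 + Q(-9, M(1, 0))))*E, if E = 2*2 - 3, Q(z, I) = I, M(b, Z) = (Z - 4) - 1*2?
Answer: 48/23 ≈ 2.0870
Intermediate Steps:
M(b, Z) = -6 + Z (M(b, Z) = (-4 + Z) - 2 = -6 + Z)
E = 1 (E = 4 - 3 = 1)
(-96/(-40 + Q(-9, M(1, 0))))*E = -96/(-40 + (-6 + 0))*1 = -96/(-40 - 6)*1 = -96/(-46)*1 = -96*(-1/46)*1 = (48/23)*1 = 48/23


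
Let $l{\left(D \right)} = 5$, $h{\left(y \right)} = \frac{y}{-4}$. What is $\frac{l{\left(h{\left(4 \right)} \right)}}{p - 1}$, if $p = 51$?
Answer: $\frac{1}{10} \approx 0.1$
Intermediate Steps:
$h{\left(y \right)} = - \frac{y}{4}$ ($h{\left(y \right)} = y \left(- \frac{1}{4}\right) = - \frac{y}{4}$)
$\frac{l{\left(h{\left(4 \right)} \right)}}{p - 1} = \frac{1}{51 - 1} \cdot 5 = \frac{1}{50} \cdot 5 = \frac{1}{10}$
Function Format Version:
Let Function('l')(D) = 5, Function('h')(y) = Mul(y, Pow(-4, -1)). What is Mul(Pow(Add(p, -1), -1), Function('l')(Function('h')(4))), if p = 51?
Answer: Rational(1, 10) ≈ 0.10000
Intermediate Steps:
Function('h')(y) = Mul(Rational(-1, 4), y) (Function('h')(y) = Mul(y, Rational(-1, 4)) = Mul(Rational(-1, 4), y))
Mul(Pow(Add(p, -1), -1), Function('l')(Function('h')(4))) = Mul(Pow(Add(51, -1), -1), 5) = Mul(Pow(50, -1), 5) = Mul(Rational(1, 50), 5) = Rational(1, 10)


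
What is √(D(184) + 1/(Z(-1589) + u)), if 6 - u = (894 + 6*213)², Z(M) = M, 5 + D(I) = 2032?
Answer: 2*√11285594711688459/4719167 ≈ 45.022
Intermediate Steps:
D(I) = 2027 (D(I) = -5 + 2032 = 2027)
u = -4717578 (u = 6 - (894 + 6*213)² = 6 - (894 + 1278)² = 6 - 1*2172² = 6 - 1*4717584 = 6 - 4717584 = -4717578)
√(D(184) + 1/(Z(-1589) + u)) = √(2027 + 1/(-1589 - 4717578)) = √(2027 + 1/(-4719167)) = √(2027 - 1/4719167) = √(9565751508/4719167) = 2*√11285594711688459/4719167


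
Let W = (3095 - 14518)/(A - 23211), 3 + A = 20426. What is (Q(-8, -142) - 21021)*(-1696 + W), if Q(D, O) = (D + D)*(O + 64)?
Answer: 93269735325/2788 ≈ 3.3454e+7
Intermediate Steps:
A = 20423 (A = -3 + 20426 = 20423)
Q(D, O) = 2*D*(64 + O) (Q(D, O) = (2*D)*(64 + O) = 2*D*(64 + O))
W = 11423/2788 (W = (3095 - 14518)/(20423 - 23211) = -11423/(-2788) = -11423*(-1/2788) = 11423/2788 ≈ 4.0972)
(Q(-8, -142) - 21021)*(-1696 + W) = (2*(-8)*(64 - 142) - 21021)*(-1696 + 11423/2788) = (2*(-8)*(-78) - 21021)*(-4717025/2788) = (1248 - 21021)*(-4717025/2788) = -19773*(-4717025/2788) = 93269735325/2788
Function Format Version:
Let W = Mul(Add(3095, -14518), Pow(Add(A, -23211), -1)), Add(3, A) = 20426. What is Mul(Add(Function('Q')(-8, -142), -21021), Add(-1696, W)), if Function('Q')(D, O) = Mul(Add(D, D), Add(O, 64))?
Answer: Rational(93269735325, 2788) ≈ 3.3454e+7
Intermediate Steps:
A = 20423 (A = Add(-3, 20426) = 20423)
Function('Q')(D, O) = Mul(2, D, Add(64, O)) (Function('Q')(D, O) = Mul(Mul(2, D), Add(64, O)) = Mul(2, D, Add(64, O)))
W = Rational(11423, 2788) (W = Mul(Add(3095, -14518), Pow(Add(20423, -23211), -1)) = Mul(-11423, Pow(-2788, -1)) = Mul(-11423, Rational(-1, 2788)) = Rational(11423, 2788) ≈ 4.0972)
Mul(Add(Function('Q')(-8, -142), -21021), Add(-1696, W)) = Mul(Add(Mul(2, -8, Add(64, -142)), -21021), Add(-1696, Rational(11423, 2788))) = Mul(Add(Mul(2, -8, -78), -21021), Rational(-4717025, 2788)) = Mul(Add(1248, -21021), Rational(-4717025, 2788)) = Mul(-19773, Rational(-4717025, 2788)) = Rational(93269735325, 2788)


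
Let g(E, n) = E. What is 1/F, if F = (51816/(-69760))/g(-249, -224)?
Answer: 723760/2159 ≈ 335.23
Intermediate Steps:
F = 2159/723760 (F = (51816/(-69760))/(-249) = (51816*(-1/69760))*(-1/249) = -6477/8720*(-1/249) = 2159/723760 ≈ 0.0029830)
1/F = 1/(2159/723760) = 723760/2159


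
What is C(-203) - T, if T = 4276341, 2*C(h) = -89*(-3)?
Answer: -8552415/2 ≈ -4.2762e+6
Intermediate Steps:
C(h) = 267/2 (C(h) = (-89*(-3))/2 = (1/2)*267 = 267/2)
C(-203) - T = 267/2 - 1*4276341 = 267/2 - 4276341 = -8552415/2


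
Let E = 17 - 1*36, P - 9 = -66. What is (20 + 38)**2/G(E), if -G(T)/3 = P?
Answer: 3364/171 ≈ 19.673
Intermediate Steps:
P = -57 (P = 9 - 66 = -57)
E = -19 (E = 17 - 36 = -19)
G(T) = 171 (G(T) = -3*(-57) = 171)
(20 + 38)**2/G(E) = (20 + 38)**2/171 = 58**2*(1/171) = 3364*(1/171) = 3364/171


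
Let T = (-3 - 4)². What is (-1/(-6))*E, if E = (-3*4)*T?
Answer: -98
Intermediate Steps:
T = 49 (T = (-7)² = 49)
E = -588 (E = -3*4*49 = -12*49 = -588)
(-1/(-6))*E = -1/(-6)*(-588) = -1*(-⅙)*(-588) = (⅙)*(-588) = -98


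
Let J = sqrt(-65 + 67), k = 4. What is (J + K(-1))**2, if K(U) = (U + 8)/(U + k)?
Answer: 67/9 + 14*sqrt(2)/3 ≈ 14.044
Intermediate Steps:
K(U) = (8 + U)/(4 + U) (K(U) = (U + 8)/(U + 4) = (8 + U)/(4 + U))
J = sqrt(2) ≈ 1.4142
(J + K(-1))**2 = (sqrt(2) + (8 - 1)/(4 - 1))**2 = (sqrt(2) + 7/3)**2 = (7/3 + sqrt(2))**2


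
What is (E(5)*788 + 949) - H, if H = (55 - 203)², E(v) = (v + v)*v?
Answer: 18445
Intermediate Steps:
E(v) = 2*v² (E(v) = (2*v)*v = 2*v²)
H = 21904 (H = (-148)² = 21904)
(E(5)*788 + 949) - H = ((2*5²)*788 + 949) - 1*21904 = ((2*25)*788 + 949) - 21904 = (50*788 + 949) - 21904 = (39400 + 949) - 21904 = 40349 - 21904 = 18445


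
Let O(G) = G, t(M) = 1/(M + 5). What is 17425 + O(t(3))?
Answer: 139401/8 ≈ 17425.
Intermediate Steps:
t(M) = 1/(5 + M)
17425 + O(t(3)) = 17425 + 1/(5 + 3) = 17425 + 1/8 = 139401/8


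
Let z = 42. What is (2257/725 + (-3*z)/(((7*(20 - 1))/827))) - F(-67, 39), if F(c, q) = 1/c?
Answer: -720200514/922925 ≈ -780.35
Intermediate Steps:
(2257/725 + (-3*z)/(((7*(20 - 1))/827))) - F(-67, 39) = (2257/725 + (-3*42)/(((7*(20 - 1))/827))) - 1/(-67) = (2257*(1/725) - 126/((7*19)*(1/827))) - 1*(-1/67) = (2257/725 - 126/(133*(1/827))) + 1/67 = (2257/725 - 126/133/827) + 1/67 = (2257/725 - 126*827/133) + 1/67 = (2257/725 - 14886/19) + 1/67 = -10749467/13775 + 1/67 = -720200514/922925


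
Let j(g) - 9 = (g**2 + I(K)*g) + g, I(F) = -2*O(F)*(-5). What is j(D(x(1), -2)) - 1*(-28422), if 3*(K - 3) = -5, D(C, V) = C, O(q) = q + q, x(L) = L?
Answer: 85379/3 ≈ 28460.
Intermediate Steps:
O(q) = 2*q
K = 4/3 (K = 3 + (1/3)*(-5) = 3 - 5/3 = 4/3 ≈ 1.3333)
I(F) = 20*F (I(F) = -4*F*(-5) = 20*F)
j(g) = 9 + g**2 + 83*g/3 (j(g) = 9 + ((g**2 + (20*(4/3))*g) + g) = 9 + ((g**2 + 80*g/3) + g) = 9 + (g**2 + 83*g/3) = 9 + g**2 + 83*g/3)
j(D(x(1), -2)) - 1*(-28422) = (9 + 1**2 + (83/3)*1) - 1*(-28422) = (9 + 1 + 83/3) + 28422 = 113/3 + 28422 = 85379/3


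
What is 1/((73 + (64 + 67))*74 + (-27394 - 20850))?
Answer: -1/33148 ≈ -3.0168e-5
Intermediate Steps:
1/((73 + (64 + 67))*74 + (-27394 - 20850)) = 1/((73 + 131)*74 - 48244) = 1/(204*74 - 48244) = 1/(15096 - 48244) = 1/(-33148) = -1/33148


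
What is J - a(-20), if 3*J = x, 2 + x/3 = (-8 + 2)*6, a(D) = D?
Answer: -18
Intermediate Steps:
x = -114 (x = -6 + 3*((-8 + 2)*6) = -6 + 3*(-6*6) = -6 + 3*(-36) = -6 - 108 = -114)
J = -38 (J = (⅓)*(-114) = -38)
J - a(-20) = -38 - 1*(-20) = -38 + 20 = -18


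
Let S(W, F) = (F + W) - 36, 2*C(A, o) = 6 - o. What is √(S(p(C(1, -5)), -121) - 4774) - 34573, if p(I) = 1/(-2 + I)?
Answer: -34573 + 3*I*√26845/7 ≈ -34573.0 + 70.219*I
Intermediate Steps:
C(A, o) = 3 - o/2 (C(A, o) = (6 - o)/2 = 3 - o/2)
S(W, F) = -36 + F + W
√(S(p(C(1, -5)), -121) - 4774) - 34573 = √((-36 - 121 + 1/(-2 + (3 - ½*(-5)))) - 4774) - 34573 = √((-36 - 121 + 1/(-2 + (3 + 5/2))) - 4774) - 34573 = √((-36 - 121 + 1/(-2 + 11/2)) - 4774) - 34573 = √((-36 - 121 + 1/(7/2)) - 4774) - 34573 = √((-36 - 121 + 2/7) - 4774) - 34573 = √(-1097/7 - 4774) - 34573 = √(-34515/7) - 34573 = 3*I*√26845/7 - 34573 = -34573 + 3*I*√26845/7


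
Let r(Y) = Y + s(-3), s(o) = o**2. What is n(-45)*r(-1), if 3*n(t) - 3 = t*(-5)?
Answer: 608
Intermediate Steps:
n(t) = 1 - 5*t/3 (n(t) = 1 + (t*(-5))/3 = 1 + (-5*t)/3 = 1 - 5*t/3)
r(Y) = 9 + Y (r(Y) = Y + (-3)**2 = Y + 9 = 9 + Y)
n(-45)*r(-1) = (1 - 5/3*(-45))*(9 - 1) = (1 + 75)*8 = 76*8 = 608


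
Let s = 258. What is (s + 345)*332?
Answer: 200196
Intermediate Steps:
(s + 345)*332 = (258 + 345)*332 = 603*332 = 200196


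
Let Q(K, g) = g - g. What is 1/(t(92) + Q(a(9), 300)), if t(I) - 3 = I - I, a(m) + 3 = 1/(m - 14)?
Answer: 1/3 ≈ 0.33333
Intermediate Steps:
a(m) = -3 + 1/(-14 + m) (a(m) = -3 + 1/(m - 14) = -3 + 1/(-14 + m))
Q(K, g) = 0
t(I) = 3 (t(I) = 3 + (I - I) = 3 + 0 = 3)
1/(t(92) + Q(a(9), 300)) = 1/(3 + 0) = 1/3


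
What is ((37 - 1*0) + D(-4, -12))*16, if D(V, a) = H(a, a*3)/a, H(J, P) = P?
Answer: 640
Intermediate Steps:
D(V, a) = 3 (D(V, a) = (a*3)/a = (3*a)/a = 3)
((37 - 1*0) + D(-4, -12))*16 = ((37 - 1*0) + 3)*16 = ((37 + 0) + 3)*16 = (37 + 3)*16 = 40*16 = 640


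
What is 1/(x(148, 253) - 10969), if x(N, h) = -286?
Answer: -1/11255 ≈ -8.8849e-5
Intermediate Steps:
1/(x(148, 253) - 10969) = 1/(-286 - 10969) = 1/(-11255) = -1/11255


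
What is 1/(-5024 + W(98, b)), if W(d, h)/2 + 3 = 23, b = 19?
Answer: -1/4984 ≈ -0.00020064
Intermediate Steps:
W(d, h) = 40 (W(d, h) = -6 + 2*23 = -6 + 46 = 40)
1/(-5024 + W(98, b)) = 1/(-5024 + 40) = 1/(-4984) = -1/4984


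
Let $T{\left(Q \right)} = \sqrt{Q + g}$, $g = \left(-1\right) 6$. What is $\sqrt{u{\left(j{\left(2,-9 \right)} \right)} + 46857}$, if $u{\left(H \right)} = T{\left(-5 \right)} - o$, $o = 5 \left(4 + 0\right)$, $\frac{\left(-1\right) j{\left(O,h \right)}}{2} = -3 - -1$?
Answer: $\sqrt{46837 + i \sqrt{11}} \approx 216.42 + 0.0077 i$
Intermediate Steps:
$g = -6$
$j{\left(O,h \right)} = 4$ ($j{\left(O,h \right)} = - 2 \left(-3 - -1\right) = - 2 \left(-3 + 1\right) = \left(-2\right) \left(-2\right) = 4$)
$o = 20$ ($o = 5 \cdot 4 = 20$)
$T{\left(Q \right)} = \sqrt{-6 + Q}$ ($T{\left(Q \right)} = \sqrt{Q - 6} = \sqrt{-6 + Q}$)
$u{\left(H \right)} = -20 + i \sqrt{11}$ ($u{\left(H \right)} = \sqrt{-6 - 5} - 20 = \sqrt{-11} - 20 = i \sqrt{11} - 20 = -20 + i \sqrt{11}$)
$\sqrt{u{\left(j{\left(2,-9 \right)} \right)} + 46857} = \sqrt{\left(-20 + i \sqrt{11}\right) + 46857} = \sqrt{46837 + i \sqrt{11}}$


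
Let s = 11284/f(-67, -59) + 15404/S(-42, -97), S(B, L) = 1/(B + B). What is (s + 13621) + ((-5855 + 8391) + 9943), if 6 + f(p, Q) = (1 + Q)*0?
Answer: -3809150/3 ≈ -1.2697e+6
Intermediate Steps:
S(B, L) = 1/(2*B)
f(p, Q) = -6 (f(p, Q) = -6 + (1 + Q)*0 = -6 + 0 = -6)
s = -3887450/3 (s = 11284/(-6) + 15404/(((½)/(-42))) = 11284*(-⅙) + 15404/(((½)*(-1/42))) = -5642/3 + 15404/(-1/84) = -5642/3 + 15404*(-84) = -5642/3 - 1293936 = -3887450/3 ≈ -1.2958e+6)
(s + 13621) + ((-5855 + 8391) + 9943) = (-3887450/3 + 13621) + ((-5855 + 8391) + 9943) = -3846587/3 + (2536 + 9943) = -3846587/3 + 12479 = -3809150/3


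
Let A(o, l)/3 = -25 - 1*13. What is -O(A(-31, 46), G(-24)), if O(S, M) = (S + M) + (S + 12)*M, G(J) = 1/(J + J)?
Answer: 5371/48 ≈ 111.90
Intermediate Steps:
A(o, l) = -114 (A(o, l) = 3*(-25 - 1*13) = 3*(-25 - 13) = 3*(-38) = -114)
G(J) = 1/(2*J)
O(S, M) = M + S + M*(12 + S) (O(S, M) = (M + S) + (12 + S)*M = (M + S) + M*(12 + S) = M + S + M*(12 + S))
-O(A(-31, 46), G(-24)) = -(-114 + 13*((½)/(-24)) + ((½)/(-24))*(-114)) = -(-114 + 13*((½)*(-1/24)) + ((½)*(-1/24))*(-114)) = -(-114 + 13*(-1/48) - 1/48*(-114)) = -(-114 - 13/48 + 19/8) = -1*(-5371/48) = 5371/48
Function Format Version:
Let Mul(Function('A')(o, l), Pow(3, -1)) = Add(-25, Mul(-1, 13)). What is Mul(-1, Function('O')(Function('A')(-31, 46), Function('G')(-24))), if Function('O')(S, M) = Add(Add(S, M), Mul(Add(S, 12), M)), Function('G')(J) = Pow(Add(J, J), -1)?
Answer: Rational(5371, 48) ≈ 111.90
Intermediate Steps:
Function('A')(o, l) = -114 (Function('A')(o, l) = Mul(3, Add(-25, Mul(-1, 13))) = Mul(3, Add(-25, -13)) = Mul(3, -38) = -114)
Function('G')(J) = Mul(Rational(1, 2), Pow(J, -1)) (Function('G')(J) = Pow(Mul(2, J), -1) = Mul(Rational(1, 2), Pow(J, -1)))
Function('O')(S, M) = Add(M, S, Mul(M, Add(12, S))) (Function('O')(S, M) = Add(Add(M, S), Mul(Add(12, S), M)) = Add(Add(M, S), Mul(M, Add(12, S))) = Add(M, S, Mul(M, Add(12, S))))
Mul(-1, Function('O')(Function('A')(-31, 46), Function('G')(-24))) = Mul(-1, Add(-114, Mul(13, Mul(Rational(1, 2), Pow(-24, -1))), Mul(Mul(Rational(1, 2), Pow(-24, -1)), -114))) = Mul(-1, Add(-114, Mul(13, Mul(Rational(1, 2), Rational(-1, 24))), Mul(Mul(Rational(1, 2), Rational(-1, 24)), -114))) = Mul(-1, Add(-114, Mul(13, Rational(-1, 48)), Mul(Rational(-1, 48), -114))) = Mul(-1, Add(-114, Rational(-13, 48), Rational(19, 8))) = Mul(-1, Rational(-5371, 48)) = Rational(5371, 48)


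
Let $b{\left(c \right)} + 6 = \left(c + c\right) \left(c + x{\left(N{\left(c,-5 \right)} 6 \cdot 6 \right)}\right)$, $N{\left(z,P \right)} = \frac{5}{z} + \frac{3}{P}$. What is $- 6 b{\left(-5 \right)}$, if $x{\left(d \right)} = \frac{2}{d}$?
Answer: $- \frac{3193}{12} \approx -266.08$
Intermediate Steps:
$N{\left(z,P \right)} = \frac{3}{P} + \frac{5}{z}$
$b{\left(c \right)} = -6 + 2 c \left(c + \frac{2}{- \frac{108}{5} + \frac{180}{c}}\right)$ ($b{\left(c \right)} = -6 + \left(c + c\right) \left(c + \frac{2}{\left(\frac{3}{-5} + \frac{5}{c}\right) 6 \cdot 6}\right) = -6 + 2 c \left(c + \frac{2}{\left(3 \left(- \frac{1}{5}\right) + \frac{5}{c}\right) 6 \cdot 6}\right) = -6 + 2 c \left(c + \frac{2}{\left(- \frac{3}{5} + \frac{5}{c}\right) 6 \cdot 6}\right) = -6 + 2 c \left(c + \frac{2}{\left(- \frac{18}{5} + \frac{30}{c}\right) 6}\right) = -6 + 2 c \left(c + \frac{2}{- \frac{108}{5} + \frac{180}{c}}\right)$)
$- 6 b{\left(-5 \right)} = - 6 \frac{1350 - 455 \left(-5\right)^{2} - -810 + 54 \left(-5\right)^{3}}{9 \left(-25 + 3 \left(-5\right)\right)} = - 6 \frac{1350 - 11375 + 810 + 54 \left(-125\right)}{9 \left(-25 - 15\right)} = - 6 \frac{1350 - 11375 + 810 - 6750}{9 \left(-40\right)} = - 6 \cdot \frac{1}{9} \left(- \frac{1}{40}\right) \left(-15965\right) = \left(-6\right) \frac{3193}{72} = - \frac{3193}{12}$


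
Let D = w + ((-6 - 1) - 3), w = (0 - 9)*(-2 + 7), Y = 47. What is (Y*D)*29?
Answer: -74965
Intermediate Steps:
w = -45 (w = -9*5 = -45)
D = -55 (D = -45 + ((-6 - 1) - 3) = -45 + (-7 - 3) = -45 - 10 = -55)
(Y*D)*29 = (47*(-55))*29 = -2585*29 = -74965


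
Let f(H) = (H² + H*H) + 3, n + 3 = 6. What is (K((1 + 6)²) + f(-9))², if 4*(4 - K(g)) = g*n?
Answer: 279841/16 ≈ 17490.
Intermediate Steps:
n = 3 (n = -3 + 6 = 3)
K(g) = 4 - 3*g/4 (K(g) = 4 - g*3/4 = 4 - 3*g/4)
f(H) = 3 + 2*H² (f(H) = (H² + H²) + 3 = 2*H² + 3 = 3 + 2*H²)
(K((1 + 6)²) + f(-9))² = ((4 - 3*(1 + 6)²/4) + (3 + 2*(-9)²))² = ((4 - ¾*7²) + (3 + 2*81))² = ((4 - ¾*49) + (3 + 162))² = ((4 - 147/4) + 165)² = (-131/4 + 165)² = (529/4)² = 279841/16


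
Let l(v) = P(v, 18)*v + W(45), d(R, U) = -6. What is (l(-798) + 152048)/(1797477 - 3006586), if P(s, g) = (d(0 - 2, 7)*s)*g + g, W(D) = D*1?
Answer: 68637103/1209109 ≈ 56.767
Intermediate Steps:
W(D) = D
P(s, g) = g - 6*g*s (P(s, g) = (-6*s)*g + g = -6*g*s + g = g - 6*g*s)
l(v) = 45 + v*(18 - 108*v) (l(v) = (18*(1 - 6*v))*v + 45 = (18 - 108*v)*v + 45 = v*(18 - 108*v) + 45 = 45 + v*(18 - 108*v))
(l(-798) + 152048)/(1797477 - 3006586) = ((45 - 108*(-798)² + 18*(-798)) + 152048)/(1797477 - 3006586) = ((45 - 108*636804 - 14364) + 152048)/(-1209109) = ((45 - 68774832 - 14364) + 152048)*(-1/1209109) = (-68789151 + 152048)*(-1/1209109) = -68637103*(-1/1209109) = 68637103/1209109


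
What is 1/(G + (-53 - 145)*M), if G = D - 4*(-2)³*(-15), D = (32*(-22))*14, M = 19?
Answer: -1/14098 ≈ -7.0932e-5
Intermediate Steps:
D = -9856 (D = -704*14 = -9856)
G = -10336 (G = -9856 - 4*(-2)³*(-15) = -9856 - 4*(-8)*(-15) = -9856 - (-32)*(-15) = -9856 - 1*480 = -9856 - 480 = -10336)
1/(G + (-53 - 145)*M) = 1/(-10336 + (-53 - 145)*19) = 1/(-10336 - 198*19) = 1/(-10336 - 3762) = 1/(-14098) = -1/14098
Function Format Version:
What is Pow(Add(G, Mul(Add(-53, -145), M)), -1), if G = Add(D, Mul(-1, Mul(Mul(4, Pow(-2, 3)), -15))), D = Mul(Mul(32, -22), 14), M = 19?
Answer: Rational(-1, 14098) ≈ -7.0932e-5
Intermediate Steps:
D = -9856 (D = Mul(-704, 14) = -9856)
G = -10336 (G = Add(-9856, Mul(-1, Mul(Mul(4, Pow(-2, 3)), -15))) = Add(-9856, Mul(-1, Mul(Mul(4, -8), -15))) = Add(-9856, Mul(-1, Mul(-32, -15))) = Add(-9856, Mul(-1, 480)) = Add(-9856, -480) = -10336)
Pow(Add(G, Mul(Add(-53, -145), M)), -1) = Pow(Add(-10336, Mul(Add(-53, -145), 19)), -1) = Pow(Add(-10336, Mul(-198, 19)), -1) = Pow(Add(-10336, -3762), -1) = Pow(-14098, -1) = Rational(-1, 14098)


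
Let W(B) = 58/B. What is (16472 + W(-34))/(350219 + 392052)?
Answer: 279995/12618607 ≈ 0.022189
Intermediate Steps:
(16472 + W(-34))/(350219 + 392052) = (16472 + 58/(-34))/(350219 + 392052) = (16472 + 58*(-1/34))/742271 = (16472 - 29/17)*(1/742271) = (279995/17)*(1/742271) = 279995/12618607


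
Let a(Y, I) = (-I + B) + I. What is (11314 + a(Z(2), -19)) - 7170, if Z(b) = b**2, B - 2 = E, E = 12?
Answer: 4158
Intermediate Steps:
B = 14 (B = 2 + 12 = 14)
a(Y, I) = 14 (a(Y, I) = (-I + 14) + I = (14 - I) + I = 14)
(11314 + a(Z(2), -19)) - 7170 = (11314 + 14) - 7170 = 11328 - 7170 = 4158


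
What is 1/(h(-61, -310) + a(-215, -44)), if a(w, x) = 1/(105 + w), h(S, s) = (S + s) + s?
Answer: -110/74911 ≈ -0.0014684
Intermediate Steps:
h(S, s) = S + 2*s
1/(h(-61, -310) + a(-215, -44)) = 1/((-61 + 2*(-310)) + 1/(105 - 215)) = 1/((-61 - 620) + 1/(-110)) = 1/(-681 - 1/110) = 1/(-74911/110) = -110/74911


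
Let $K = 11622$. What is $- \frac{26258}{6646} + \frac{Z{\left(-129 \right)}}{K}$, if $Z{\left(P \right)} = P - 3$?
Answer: $- \frac{25503979}{6436651} \approx -3.9623$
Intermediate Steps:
$Z{\left(P \right)} = -3 + P$
$- \frac{26258}{6646} + \frac{Z{\left(-129 \right)}}{K} = - \frac{26258}{6646} + \frac{-3 - 129}{11622} = \left(-26258\right) \frac{1}{6646} - \frac{22}{1937} = - \frac{13129}{3323} - \frac{22}{1937} = - \frac{25503979}{6436651}$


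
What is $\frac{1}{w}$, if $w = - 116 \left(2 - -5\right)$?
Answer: $- \frac{1}{812} \approx -0.0012315$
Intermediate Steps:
$w = -812$ ($w = - 116 \left(2 + 5\right) = \left(-116\right) 7 = -812$)
$\frac{1}{w} = \frac{1}{-812} = - \frac{1}{812}$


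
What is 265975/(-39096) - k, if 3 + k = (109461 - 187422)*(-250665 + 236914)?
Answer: -41912542881943/39096 ≈ -1.0720e+9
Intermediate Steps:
k = 1072041708 (k = -3 + (109461 - 187422)*(-250665 + 236914) = -3 - 77961*(-13751) = -3 + 1072041711 = 1072041708)
265975/(-39096) - k = 265975/(-39096) - 1*1072041708 = 265975*(-1/39096) - 1072041708 = -265975/39096 - 1072041708 = -41912542881943/39096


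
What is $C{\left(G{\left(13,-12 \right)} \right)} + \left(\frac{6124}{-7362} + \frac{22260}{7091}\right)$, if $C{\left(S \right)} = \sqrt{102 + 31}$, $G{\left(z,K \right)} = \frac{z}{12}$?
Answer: $\frac{8603774}{3728853} + \sqrt{133} \approx 13.84$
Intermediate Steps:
$G{\left(z,K \right)} = \frac{z}{12}$ ($G{\left(z,K \right)} = z \frac{1}{12} = \frac{z}{12}$)
$C{\left(S \right)} = \sqrt{133}$
$C{\left(G{\left(13,-12 \right)} \right)} + \left(\frac{6124}{-7362} + \frac{22260}{7091}\right) = \sqrt{133} + \left(\frac{6124}{-7362} + \frac{22260}{7091}\right) = \sqrt{133} + \left(6124 \left(- \frac{1}{7362}\right) + 22260 \cdot \frac{1}{7091}\right) = \sqrt{133} + \left(- \frac{3062}{3681} + \frac{3180}{1013}\right) = \sqrt{133} + \frac{8603774}{3728853} = \frac{8603774}{3728853} + \sqrt{133}$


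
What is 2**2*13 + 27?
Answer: 79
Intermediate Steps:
2**2*13 + 27 = 4*13 + 27 = 52 + 27 = 79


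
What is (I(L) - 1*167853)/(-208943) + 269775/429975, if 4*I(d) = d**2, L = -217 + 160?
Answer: 325564303/228165756 ≈ 1.4269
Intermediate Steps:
L = -57
I(d) = d**2/4
(I(L) - 1*167853)/(-208943) + 269775/429975 = ((1/4)*(-57)**2 - 1*167853)/(-208943) + 269775/429975 = ((1/4)*3249 - 167853)*(-1/208943) + 269775*(1/429975) = (3249/4 - 167853)*(-1/208943) + 1199/1911 = -668163/4*(-1/208943) + 1199/1911 = 668163/835772 + 1199/1911 = 325564303/228165756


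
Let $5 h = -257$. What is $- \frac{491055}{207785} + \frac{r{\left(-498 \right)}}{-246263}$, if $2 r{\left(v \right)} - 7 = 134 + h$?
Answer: $- \frac{120937986233}{51169757455} \approx -2.3635$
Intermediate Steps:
$h = - \frac{257}{5}$ ($h = \frac{1}{5} \left(-257\right) = - \frac{257}{5} \approx -51.4$)
$r{\left(v \right)} = \frac{224}{5}$ ($r{\left(v \right)} = \frac{7}{2} + \frac{134 - \frac{257}{5}}{2} = \frac{7}{2} + \frac{1}{2} \cdot \frac{413}{5} = \frac{7}{2} + \frac{413}{10} = \frac{224}{5}$)
$- \frac{491055}{207785} + \frac{r{\left(-498 \right)}}{-246263} = - \frac{491055}{207785} + \frac{224}{5 \left(-246263\right)} = \left(-491055\right) \frac{1}{207785} + \frac{224}{5} \left(- \frac{1}{246263}\right) = - \frac{98211}{41557} - \frac{224}{1231315} = - \frac{120937986233}{51169757455}$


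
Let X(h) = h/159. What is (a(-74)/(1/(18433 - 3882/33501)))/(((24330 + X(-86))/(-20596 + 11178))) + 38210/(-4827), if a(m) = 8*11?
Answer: -481373481194407447/766610016198 ≈ -6.2793e+5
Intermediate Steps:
X(h) = h/159 (X(h) = h*(1/159) = h/159)
a(m) = 88
(a(-74)/(1/(18433 - 3882/33501)))/(((24330 + X(-86))/(-20596 + 11178))) + 38210/(-4827) = (88/(1/(18433 - 3882/33501)))/(((24330 + (1/159)*(-86))/(-20596 + 11178))) + 38210/(-4827) = (88/(1/(18433 - 3882*1/33501)))/(((24330 - 86/159)/(-9418))) + 38210*(-1/4827) = (88/(1/(18433 - 1294/11167)))/(((3868384/159)*(-1/9418))) - 38210/4827 = (88/(1/(205840017/11167)))/(-113776/44043) - 38210/4827 = (88/(11167/205840017))*(-44043/113776) - 38210/4827 = (88*(205840017/11167))*(-44043/113776) - 38210/4827 = (18113921496/11167)*(-44043/113776) - 38210/4827 = -99723930556041/158817074 - 38210/4827 = -481373481194407447/766610016198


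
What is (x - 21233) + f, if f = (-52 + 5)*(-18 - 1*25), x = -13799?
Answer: -33011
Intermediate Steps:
f = 2021 (f = -47*(-18 - 25) = -47*(-43) = 2021)
(x - 21233) + f = (-13799 - 21233) + 2021 = -35032 + 2021 = -33011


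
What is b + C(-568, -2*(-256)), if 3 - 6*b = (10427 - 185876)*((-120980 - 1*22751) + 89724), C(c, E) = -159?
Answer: -1579245849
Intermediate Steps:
b = -1579245690 (b = ½ - (10427 - 185876)*((-120980 - 1*22751) + 89724)/6 = ½ - (-58483)*((-120980 - 22751) + 89724)/2 = ½ - (-58483)*(-143731 + 89724)/2 = ½ - (-58483)*(-54007)/2 = ½ - ⅙*9475474143 = ½ - 3158491381/2 = -1579245690)
b + C(-568, -2*(-256)) = -1579245690 - 159 = -1579245849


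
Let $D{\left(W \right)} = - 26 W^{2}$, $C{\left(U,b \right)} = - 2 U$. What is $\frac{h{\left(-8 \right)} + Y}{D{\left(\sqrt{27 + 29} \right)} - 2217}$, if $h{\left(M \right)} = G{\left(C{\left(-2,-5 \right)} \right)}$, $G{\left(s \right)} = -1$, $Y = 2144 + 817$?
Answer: $- \frac{2960}{3673} \approx -0.80588$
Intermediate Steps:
$Y = 2961$
$h{\left(M \right)} = -1$
$\frac{h{\left(-8 \right)} + Y}{D{\left(\sqrt{27 + 29} \right)} - 2217} = \frac{-1 + 2961}{- 26 \left(\sqrt{27 + 29}\right)^{2} - 2217} = \frac{2960}{- 26 \left(\sqrt{56}\right)^{2} - 2217} = \frac{2960}{- 26 \left(2 \sqrt{14}\right)^{2} - 2217} = \frac{2960}{\left(-26\right) 56 - 2217} = \frac{2960}{-1456 - 2217} = \frac{2960}{-3673} = 2960 \left(- \frac{1}{3673}\right) = - \frac{2960}{3673}$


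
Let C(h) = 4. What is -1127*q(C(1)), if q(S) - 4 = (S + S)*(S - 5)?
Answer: 4508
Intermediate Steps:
q(S) = 4 + 2*S*(-5 + S) (q(S) = 4 + (S + S)*(S - 5) = 4 + (2*S)*(-5 + S) = 4 + 2*S*(-5 + S))
-1127*q(C(1)) = -1127*(4 - 10*4 + 2*4²) = -1127*(4 - 40 + 2*16) = -1127*(4 - 40 + 32) = -1127*(-4) = 4508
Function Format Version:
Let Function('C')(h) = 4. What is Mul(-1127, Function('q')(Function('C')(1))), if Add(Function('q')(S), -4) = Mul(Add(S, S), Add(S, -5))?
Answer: 4508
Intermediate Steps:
Function('q')(S) = Add(4, Mul(2, S, Add(-5, S))) (Function('q')(S) = Add(4, Mul(Add(S, S), Add(S, -5))) = Add(4, Mul(Mul(2, S), Add(-5, S))) = Add(4, Mul(2, S, Add(-5, S))))
Mul(-1127, Function('q')(Function('C')(1))) = Mul(-1127, Add(4, Mul(-10, 4), Mul(2, Pow(4, 2)))) = Mul(-1127, Add(4, -40, Mul(2, 16))) = Mul(-1127, Add(4, -40, 32)) = Mul(-1127, -4) = 4508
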